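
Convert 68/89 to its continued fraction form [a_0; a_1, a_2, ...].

Run the Euclidean algorithm on 68 and 89; the successive quotients are the partial quotients a_0, a_1, ... (each step inverts the fractional part left over by the previous one):
  68 = 0*89 + 68, so a_0 = 0.
  89 = 1*68 + 21, so a_1 = 1.
  68 = 3*21 + 5, so a_2 = 3.
  21 = 4*5 + 1, so a_3 = 4.
  5 = 5*1 + 0, so a_4 = 5.
The remainder reaches 0 after 5 divisions, so the expansion has 5 partial quotients, read off in order.

[0; 1, 3, 4, 5]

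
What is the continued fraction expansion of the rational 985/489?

[2; 69, 1, 6]

Run the Euclidean algorithm on 985 and 489; the successive quotients are the partial quotients a_0, a_1, ... (each step inverts the fractional part left over by the previous one):
  985 = 2*489 + 7, so a_0 = 2.
  489 = 69*7 + 6, so a_1 = 69.
  7 = 1*6 + 1, so a_2 = 1.
  6 = 6*1 + 0, so a_3 = 6.
The remainder reaches 0 after 4 divisions, so the expansion has 4 partial quotients, read off in order.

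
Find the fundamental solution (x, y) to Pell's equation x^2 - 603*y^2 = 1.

First expand sqrt(603) as a continued fraction. With x_i = (sqrt(603) + m_i)/d_i and (m_0, d_0) = (0, 1): a_0 = floor(sqrt(603)) = 24, since 24^2 = 576 <= 603 < 625 = 25^2.
Iterate m_{i+1} = d_i*a_i - m_i, d_{i+1} = (603 - m_{i+1}^2)/d_i, a_{i+1} = floor((a_0 + m_{i+1})/d_{i+1}):
  m_1 = 1*24 - 0 = 24, d_1 = (603 - 24^2)/1 = 27/1 = 27, a_1 = floor((24 + 24)/27) = 1.
  m_2 = 27*1 - 24 = 3, d_2 = (603 - 3^2)/27 = 594/27 = 22, a_2 = floor((24 + 3)/22) = 1.
  m_3 = 22*1 - 3 = 19, d_3 = (603 - 19^2)/22 = 242/22 = 11, a_3 = floor((24 + 19)/11) = 3.
  m_4 = 11*3 - 19 = 14, d_4 = (603 - 14^2)/11 = 407/11 = 37, a_4 = floor((24 + 14)/37) = 1.
  m_5 = 37*1 - 14 = 23, d_5 = (603 - 23^2)/37 = 74/37 = 2, a_5 = floor((24 + 23)/2) = 23.
  m_6 = 2*23 - 23 = 23, d_6 = (603 - 23^2)/2 = 74/2 = 37, a_6 = floor((24 + 23)/37) = 1.
  m_7 = 37*1 - 23 = 14, d_7 = (603 - 14^2)/37 = 407/37 = 11, a_7 = floor((24 + 14)/11) = 3.
  m_8 = 11*3 - 14 = 19, d_8 = (603 - 19^2)/11 = 242/11 = 22, a_8 = floor((24 + 19)/22) = 1.
  m_9 = 22*1 - 19 = 3, d_9 = (603 - 3^2)/22 = 594/22 = 27, a_9 = floor((24 + 3)/27) = 1.
  m_10 = 27*1 - 3 = 24, d_10 = (603 - 24^2)/27 = 27/27 = 1, a_10 = floor((24 + 24)/1) = 48.
  m_11 = 1*48 - 24 = 24, d_11 = (603 - 24^2)/1 = 27/1 = 27: (m_11, d_11) = (m_1, d_1) = (24, 27), so from here the quotients repeat a_1, ..., a_10; the period length is 10.
So sqrt(603) = [24; (1, 1, 3, 1, 23, 1, 3, 1, 1, 48)] with period length k = 10.
k is even, so the fundamental solution of x^2 - 603y^2 = 1 is (p_{k-1}, q_{k-1}) = (p_9, q_9); compute convergents through index 9.
Convergents (p_i = a_i*p_{i-1} + p_{i-2}, q_i = a_i*q_{i-1} + q_{i-2} with p_{-2}=0, p_{-1}=1, q_{-2}=1, q_{-1}=0):
  i=0: a_0=24, p_0 = 24*1 + 0 = 24, q_0 = 24*0 + 1 = 1.
  i=1: a_1=1, p_1 = 1*24 + 1 = 25, q_1 = 1*1 + 0 = 1.
  i=2: a_2=1, p_2 = 1*25 + 24 = 49, q_2 = 1*1 + 1 = 2.
  i=3: a_3=3, p_3 = 3*49 + 25 = 172, q_3 = 3*2 + 1 = 7.
  i=4: a_4=1, p_4 = 1*172 + 49 = 221, q_4 = 1*7 + 2 = 9.
  i=5: a_5=23, p_5 = 23*221 + 172 = 5255, q_5 = 23*9 + 7 = 214.
  i=6: a_6=1, p_6 = 1*5255 + 221 = 5476, q_6 = 1*214 + 9 = 223.
  i=7: a_7=3, p_7 = 3*5476 + 5255 = 21683, q_7 = 3*223 + 214 = 883.
  i=8: a_8=1, p_8 = 1*21683 + 5476 = 27159, q_8 = 1*883 + 223 = 1106.
  i=9: a_9=1, p_9 = 1*27159 + 21683 = 48842, q_9 = 1*1106 + 883 = 1989.
Check: 48842^2 - 603*1989^2 = 2385540964 - 2385540963 = 1, so (x, y) = (48842, 1989) solves the equation, and by the theorem it is the least positive solution.

(x, y) = (48842, 1989)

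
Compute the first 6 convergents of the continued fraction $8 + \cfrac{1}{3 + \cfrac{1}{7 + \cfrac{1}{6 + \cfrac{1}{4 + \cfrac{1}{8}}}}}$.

8/1, 25/3, 183/22, 1123/135, 4675/562, 38523/4631

Using the convergent recurrence p_i = a_i*p_{i-1} + p_{i-2}, q_i = a_i*q_{i-1} + q_{i-2} with p_{-2}=0, p_{-1}=1, q_{-2}=1, q_{-1}=0:
  i=0: a_0=8, p_0 = 8*1 + 0 = 8, q_0 = 8*0 + 1 = 1.
  i=1: a_1=3, p_1 = 3*8 + 1 = 25, q_1 = 3*1 + 0 = 3.
  i=2: a_2=7, p_2 = 7*25 + 8 = 183, q_2 = 7*3 + 1 = 22.
  i=3: a_3=6, p_3 = 6*183 + 25 = 1123, q_3 = 6*22 + 3 = 135.
  i=4: a_4=4, p_4 = 4*1123 + 183 = 4675, q_4 = 4*135 + 22 = 562.
  i=5: a_5=8, p_5 = 8*4675 + 1123 = 38523, q_5 = 8*562 + 135 = 4631.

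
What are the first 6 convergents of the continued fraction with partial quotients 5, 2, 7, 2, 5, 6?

5/1, 11/2, 82/15, 175/32, 957/175, 5917/1082

Using the convergent recurrence p_i = a_i*p_{i-1} + p_{i-2}, q_i = a_i*q_{i-1} + q_{i-2} with p_{-2}=0, p_{-1}=1, q_{-2}=1, q_{-1}=0:
  i=0: a_0=5, p_0 = 5*1 + 0 = 5, q_0 = 5*0 + 1 = 1.
  i=1: a_1=2, p_1 = 2*5 + 1 = 11, q_1 = 2*1 + 0 = 2.
  i=2: a_2=7, p_2 = 7*11 + 5 = 82, q_2 = 7*2 + 1 = 15.
  i=3: a_3=2, p_3 = 2*82 + 11 = 175, q_3 = 2*15 + 2 = 32.
  i=4: a_4=5, p_4 = 5*175 + 82 = 957, q_4 = 5*32 + 15 = 175.
  i=5: a_5=6, p_5 = 6*957 + 175 = 5917, q_5 = 6*175 + 32 = 1082.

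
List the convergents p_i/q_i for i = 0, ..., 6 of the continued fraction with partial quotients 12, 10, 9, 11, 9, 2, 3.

Using the convergent recurrence p_i = a_i*p_{i-1} + p_{i-2}, q_i = a_i*q_{i-1} + q_{i-2} with p_{-2}=0, p_{-1}=1, q_{-2}=1, q_{-1}=0:
  i=0: a_0=12, p_0 = 12*1 + 0 = 12, q_0 = 12*0 + 1 = 1.
  i=1: a_1=10, p_1 = 10*12 + 1 = 121, q_1 = 10*1 + 0 = 10.
  i=2: a_2=9, p_2 = 9*121 + 12 = 1101, q_2 = 9*10 + 1 = 91.
  i=3: a_3=11, p_3 = 11*1101 + 121 = 12232, q_3 = 11*91 + 10 = 1011.
  i=4: a_4=9, p_4 = 9*12232 + 1101 = 111189, q_4 = 9*1011 + 91 = 9190.
  i=5: a_5=2, p_5 = 2*111189 + 12232 = 234610, q_5 = 2*9190 + 1011 = 19391.
  i=6: a_6=3, p_6 = 3*234610 + 111189 = 815019, q_6 = 3*19391 + 9190 = 67363.

12/1, 121/10, 1101/91, 12232/1011, 111189/9190, 234610/19391, 815019/67363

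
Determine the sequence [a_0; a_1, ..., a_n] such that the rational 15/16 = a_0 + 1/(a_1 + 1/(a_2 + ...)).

[0; 1, 15]

Run the Euclidean algorithm on 15 and 16; the successive quotients are the partial quotients a_0, a_1, ... (each step inverts the fractional part left over by the previous one):
  15 = 0*16 + 15, so a_0 = 0.
  16 = 1*15 + 1, so a_1 = 1.
  15 = 15*1 + 0, so a_2 = 15.
The remainder reaches 0 after 3 divisions, so the expansion has 3 partial quotients, read off in order.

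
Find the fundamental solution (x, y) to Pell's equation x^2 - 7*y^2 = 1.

(x, y) = (8, 3)

First expand sqrt(7) as a continued fraction. With x_i = (sqrt(7) + m_i)/d_i and (m_0, d_0) = (0, 1): a_0 = floor(sqrt(7)) = 2, since 2^2 = 4 <= 7 < 9 = 3^2.
Iterate m_{i+1} = d_i*a_i - m_i, d_{i+1} = (7 - m_{i+1}^2)/d_i, a_{i+1} = floor((a_0 + m_{i+1})/d_{i+1}):
  m_1 = 1*2 - 0 = 2, d_1 = (7 - 2^2)/1 = 3/1 = 3, a_1 = floor((2 + 2)/3) = 1.
  m_2 = 3*1 - 2 = 1, d_2 = (7 - 1^2)/3 = 6/3 = 2, a_2 = floor((2 + 1)/2) = 1.
  m_3 = 2*1 - 1 = 1, d_3 = (7 - 1^2)/2 = 6/2 = 3, a_3 = floor((2 + 1)/3) = 1.
  m_4 = 3*1 - 1 = 2, d_4 = (7 - 2^2)/3 = 3/3 = 1, a_4 = floor((2 + 2)/1) = 4.
  m_5 = 1*4 - 2 = 2, d_5 = (7 - 2^2)/1 = 3/1 = 3: (m_5, d_5) = (m_1, d_1) = (2, 3), so from here the quotients repeat a_1, ..., a_4; the period length is 4.
So sqrt(7) = [2; (1, 1, 1, 4)] with period length k = 4.
k is even, so the fundamental solution of x^2 - 7y^2 = 1 is (p_{k-1}, q_{k-1}) = (p_3, q_3); compute convergents through index 3.
Convergents (p_i = a_i*p_{i-1} + p_{i-2}, q_i = a_i*q_{i-1} + q_{i-2} with p_{-2}=0, p_{-1}=1, q_{-2}=1, q_{-1}=0):
  i=0: a_0=2, p_0 = 2*1 + 0 = 2, q_0 = 2*0 + 1 = 1.
  i=1: a_1=1, p_1 = 1*2 + 1 = 3, q_1 = 1*1 + 0 = 1.
  i=2: a_2=1, p_2 = 1*3 + 2 = 5, q_2 = 1*1 + 1 = 2.
  i=3: a_3=1, p_3 = 1*5 + 3 = 8, q_3 = 1*2 + 1 = 3.
Check: 8^2 - 7*3^2 = 64 - 63 = 1, so (x, y) = (8, 3) solves the equation, and by the theorem it is the least positive solution.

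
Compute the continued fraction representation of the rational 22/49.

Run the Euclidean algorithm on 22 and 49; the successive quotients are the partial quotients a_0, a_1, ... (each step inverts the fractional part left over by the previous one):
  22 = 0*49 + 22, so a_0 = 0.
  49 = 2*22 + 5, so a_1 = 2.
  22 = 4*5 + 2, so a_2 = 4.
  5 = 2*2 + 1, so a_3 = 2.
  2 = 2*1 + 0, so a_4 = 2.
The remainder reaches 0 after 5 divisions, so the expansion has 5 partial quotients, read off in order.

[0; 2, 4, 2, 2]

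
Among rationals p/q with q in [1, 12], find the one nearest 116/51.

Expand x = 116/51 as a continued fraction with the Euclidean algorithm:
  116 = 2*51 + 14, so a_0 = 2.
  51 = 3*14 + 9, so a_1 = 3.
  14 = 1*9 + 5, so a_2 = 1.
  9 = 1*5 + 4, so a_3 = 1.
  5 = 1*4 + 1, so a_4 = 1.
  4 = 4*1 + 0, so a_5 = 4.
so x = [2; 3, 1, 1, 1, 4].
Convergents (p_i = a_i*p_{i-1} + p_{i-2}, q_i = a_i*q_{i-1} + q_{i-2} with p_{-2}=0, p_{-1}=1, q_{-2}=1, q_{-1}=0), until the denominator exceeds 12:
  i=0: a_0=2, p_0 = 2*1 + 0 = 2, q_0 = 2*0 + 1 = 1.
  i=1: a_1=3, p_1 = 3*2 + 1 = 7, q_1 = 3*1 + 0 = 3.
  i=2: a_2=1, p_2 = 1*7 + 2 = 9, q_2 = 1*3 + 1 = 4.
  i=3: a_3=1, p_3 = 1*9 + 7 = 16, q_3 = 1*4 + 3 = 7.
  i=4: a_4=1, p_4 = 1*16 + 9 = 25, q_4 = 1*7 + 4 = 11.
  i=5: a_5=4, p_5 = 4*25 + 16 = 116, q_5 = 4*11 + 7 = 51.
q_5 = 51 > 12, so the last convergent with denominator <= 12 is p_4/q_4 = 25/11.
The closest fraction with denominator <= 12 is either p_4/q_4 or the intermediate fraction (k*p_4 + p_3)/(k*q_4 + q_3) with the largest k >= 1 whose denominator stays <= 12; these approach x as k grows, and every other convergent or intermediate fraction in range is farther away.
Largest k: floor((12 - q_3)/q_4) = floor((12 - 7)/11) = 0.
Since k = 0, no intermediate fraction beyond p_4/q_4 has denominator <= 12, so the convergent 25/11 is the closest (its error is |116*11 - 25*51|/(51*11) = 1/561).

25/11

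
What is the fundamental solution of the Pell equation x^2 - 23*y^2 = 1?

(x, y) = (24, 5)

First expand sqrt(23) as a continued fraction. With x_i = (sqrt(23) + m_i)/d_i and (m_0, d_0) = (0, 1): a_0 = floor(sqrt(23)) = 4, since 4^2 = 16 <= 23 < 25 = 5^2.
Iterate m_{i+1} = d_i*a_i - m_i, d_{i+1} = (23 - m_{i+1}^2)/d_i, a_{i+1} = floor((a_0 + m_{i+1})/d_{i+1}):
  m_1 = 1*4 - 0 = 4, d_1 = (23 - 4^2)/1 = 7/1 = 7, a_1 = floor((4 + 4)/7) = 1.
  m_2 = 7*1 - 4 = 3, d_2 = (23 - 3^2)/7 = 14/7 = 2, a_2 = floor((4 + 3)/2) = 3.
  m_3 = 2*3 - 3 = 3, d_3 = (23 - 3^2)/2 = 14/2 = 7, a_3 = floor((4 + 3)/7) = 1.
  m_4 = 7*1 - 3 = 4, d_4 = (23 - 4^2)/7 = 7/7 = 1, a_4 = floor((4 + 4)/1) = 8.
  m_5 = 1*8 - 4 = 4, d_5 = (23 - 4^2)/1 = 7/1 = 7: (m_5, d_5) = (m_1, d_1) = (4, 7), so from here the quotients repeat a_1, ..., a_4; the period length is 4.
So sqrt(23) = [4; (1, 3, 1, 8)] with period length k = 4.
k is even, so the fundamental solution of x^2 - 23y^2 = 1 is (p_{k-1}, q_{k-1}) = (p_3, q_3); compute convergents through index 3.
Convergents (p_i = a_i*p_{i-1} + p_{i-2}, q_i = a_i*q_{i-1} + q_{i-2} with p_{-2}=0, p_{-1}=1, q_{-2}=1, q_{-1}=0):
  i=0: a_0=4, p_0 = 4*1 + 0 = 4, q_0 = 4*0 + 1 = 1.
  i=1: a_1=1, p_1 = 1*4 + 1 = 5, q_1 = 1*1 + 0 = 1.
  i=2: a_2=3, p_2 = 3*5 + 4 = 19, q_2 = 3*1 + 1 = 4.
  i=3: a_3=1, p_3 = 1*19 + 5 = 24, q_3 = 1*4 + 1 = 5.
Check: 24^2 - 23*5^2 = 576 - 575 = 1, so (x, y) = (24, 5) solves the equation, and by the theorem it is the least positive solution.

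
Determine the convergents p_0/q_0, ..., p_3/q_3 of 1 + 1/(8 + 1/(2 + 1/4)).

Using the convergent recurrence p_i = a_i*p_{i-1} + p_{i-2}, q_i = a_i*q_{i-1} + q_{i-2} with p_{-2}=0, p_{-1}=1, q_{-2}=1, q_{-1}=0:
  i=0: a_0=1, p_0 = 1*1 + 0 = 1, q_0 = 1*0 + 1 = 1.
  i=1: a_1=8, p_1 = 8*1 + 1 = 9, q_1 = 8*1 + 0 = 8.
  i=2: a_2=2, p_2 = 2*9 + 1 = 19, q_2 = 2*8 + 1 = 17.
  i=3: a_3=4, p_3 = 4*19 + 9 = 85, q_3 = 4*17 + 8 = 76.

1/1, 9/8, 19/17, 85/76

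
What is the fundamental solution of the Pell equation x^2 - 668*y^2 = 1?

(x, y) = (56447, 2184)

First expand sqrt(668) as a continued fraction. With x_i = (sqrt(668) + m_i)/d_i and (m_0, d_0) = (0, 1): a_0 = floor(sqrt(668)) = 25, since 25^2 = 625 <= 668 < 676 = 26^2.
Iterate m_{i+1} = d_i*a_i - m_i, d_{i+1} = (668 - m_{i+1}^2)/d_i, a_{i+1} = floor((a_0 + m_{i+1})/d_{i+1}):
  m_1 = 1*25 - 0 = 25, d_1 = (668 - 25^2)/1 = 43/1 = 43, a_1 = floor((25 + 25)/43) = 1.
  m_2 = 43*1 - 25 = 18, d_2 = (668 - 18^2)/43 = 344/43 = 8, a_2 = floor((25 + 18)/8) = 5.
  m_3 = 8*5 - 18 = 22, d_3 = (668 - 22^2)/8 = 184/8 = 23, a_3 = floor((25 + 22)/23) = 2.
  m_4 = 23*2 - 22 = 24, d_4 = (668 - 24^2)/23 = 92/23 = 4, a_4 = floor((25 + 24)/4) = 12.
  m_5 = 4*12 - 24 = 24, d_5 = (668 - 24^2)/4 = 92/4 = 23, a_5 = floor((25 + 24)/23) = 2.
  m_6 = 23*2 - 24 = 22, d_6 = (668 - 22^2)/23 = 184/23 = 8, a_6 = floor((25 + 22)/8) = 5.
  m_7 = 8*5 - 22 = 18, d_7 = (668 - 18^2)/8 = 344/8 = 43, a_7 = floor((25 + 18)/43) = 1.
  m_8 = 43*1 - 18 = 25, d_8 = (668 - 25^2)/43 = 43/43 = 1, a_8 = floor((25 + 25)/1) = 50.
  m_9 = 1*50 - 25 = 25, d_9 = (668 - 25^2)/1 = 43/1 = 43: (m_9, d_9) = (m_1, d_1) = (25, 43), so from here the quotients repeat a_1, ..., a_8; the period length is 8.
So sqrt(668) = [25; (1, 5, 2, 12, 2, 5, 1, 50)] with period length k = 8.
k is even, so the fundamental solution of x^2 - 668y^2 = 1 is (p_{k-1}, q_{k-1}) = (p_7, q_7); compute convergents through index 7.
Convergents (p_i = a_i*p_{i-1} + p_{i-2}, q_i = a_i*q_{i-1} + q_{i-2} with p_{-2}=0, p_{-1}=1, q_{-2}=1, q_{-1}=0):
  i=0: a_0=25, p_0 = 25*1 + 0 = 25, q_0 = 25*0 + 1 = 1.
  i=1: a_1=1, p_1 = 1*25 + 1 = 26, q_1 = 1*1 + 0 = 1.
  i=2: a_2=5, p_2 = 5*26 + 25 = 155, q_2 = 5*1 + 1 = 6.
  i=3: a_3=2, p_3 = 2*155 + 26 = 336, q_3 = 2*6 + 1 = 13.
  i=4: a_4=12, p_4 = 12*336 + 155 = 4187, q_4 = 12*13 + 6 = 162.
  i=5: a_5=2, p_5 = 2*4187 + 336 = 8710, q_5 = 2*162 + 13 = 337.
  i=6: a_6=5, p_6 = 5*8710 + 4187 = 47737, q_6 = 5*337 + 162 = 1847.
  i=7: a_7=1, p_7 = 1*47737 + 8710 = 56447, q_7 = 1*1847 + 337 = 2184.
Check: 56447^2 - 668*2184^2 = 3186263809 - 3186263808 = 1, so (x, y) = (56447, 2184) solves the equation, and by the theorem it is the least positive solution.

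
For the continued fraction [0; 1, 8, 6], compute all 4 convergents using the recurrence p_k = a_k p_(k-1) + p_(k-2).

Using the convergent recurrence p_i = a_i*p_{i-1} + p_{i-2}, q_i = a_i*q_{i-1} + q_{i-2} with p_{-2}=0, p_{-1}=1, q_{-2}=1, q_{-1}=0:
  i=0: a_0=0, p_0 = 0*1 + 0 = 0, q_0 = 0*0 + 1 = 1.
  i=1: a_1=1, p_1 = 1*0 + 1 = 1, q_1 = 1*1 + 0 = 1.
  i=2: a_2=8, p_2 = 8*1 + 0 = 8, q_2 = 8*1 + 1 = 9.
  i=3: a_3=6, p_3 = 6*8 + 1 = 49, q_3 = 6*9 + 1 = 55.

0/1, 1/1, 8/9, 49/55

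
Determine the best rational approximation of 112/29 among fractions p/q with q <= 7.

Expand x = 112/29 as a continued fraction with the Euclidean algorithm:
  112 = 3*29 + 25, so a_0 = 3.
  29 = 1*25 + 4, so a_1 = 1.
  25 = 6*4 + 1, so a_2 = 6.
  4 = 4*1 + 0, so a_3 = 4.
so x = [3; 1, 6, 4].
Convergents (p_i = a_i*p_{i-1} + p_{i-2}, q_i = a_i*q_{i-1} + q_{i-2} with p_{-2}=0, p_{-1}=1, q_{-2}=1, q_{-1}=0), until the denominator exceeds 7:
  i=0: a_0=3, p_0 = 3*1 + 0 = 3, q_0 = 3*0 + 1 = 1.
  i=1: a_1=1, p_1 = 1*3 + 1 = 4, q_1 = 1*1 + 0 = 1.
  i=2: a_2=6, p_2 = 6*4 + 3 = 27, q_2 = 6*1 + 1 = 7.
  i=3: a_3=4, p_3 = 4*27 + 4 = 112, q_3 = 4*7 + 1 = 29.
q_3 = 29 > 7, so the last convergent with denominator <= 7 is p_2/q_2 = 27/7.
The closest fraction with denominator <= 7 is either p_2/q_2 or the intermediate fraction (k*p_2 + p_1)/(k*q_2 + q_1) with the largest k >= 1 whose denominator stays <= 7; these approach x as k grows, and every other convergent or intermediate fraction in range is farther away.
Largest k: floor((7 - q_1)/q_2) = floor((7 - 1)/7) = 0.
Since k = 0, no intermediate fraction beyond p_2/q_2 has denominator <= 7, so the convergent 27/7 is the closest (its error is |112*7 - 27*29|/(29*7) = 1/203).

27/7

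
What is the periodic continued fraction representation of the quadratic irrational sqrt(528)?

Write x_i = (sqrt(528) + m_i)/d_i with (m_0, d_0) = (0, 1). a_0 = floor(sqrt(528)) = 22, since 22^2 = 484 <= 528 < 529 = 23^2.
Iterate m_{i+1} = d_i*a_i - m_i, d_{i+1} = (528 - m_{i+1}^2)/d_i, a_{i+1} = floor((a_0 + m_{i+1})/d_{i+1}):
  m_1 = 1*22 - 0 = 22, d_1 = (528 - 22^2)/1 = 44/1 = 44, a_1 = floor((22 + 22)/44) = 1.
  m_2 = 44*1 - 22 = 22, d_2 = (528 - 22^2)/44 = 44/44 = 1, a_2 = floor((22 + 22)/1) = 44.
  m_3 = 1*44 - 22 = 22, d_3 = (528 - 22^2)/1 = 44/1 = 44: (m_3, d_3) = (m_1, d_1) = (22, 44), so from here the quotients repeat a_1, a_2; the period length is 2.
Hence the expansion of sqrt(528) is a_0 = 22 followed by the repeating block 1, 44 (period 2).

[22; (1, 44)]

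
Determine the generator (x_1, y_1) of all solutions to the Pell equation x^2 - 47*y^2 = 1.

(x, y) = (48, 7)

First expand sqrt(47) as a continued fraction. With x_i = (sqrt(47) + m_i)/d_i and (m_0, d_0) = (0, 1): a_0 = floor(sqrt(47)) = 6, since 6^2 = 36 <= 47 < 49 = 7^2.
Iterate m_{i+1} = d_i*a_i - m_i, d_{i+1} = (47 - m_{i+1}^2)/d_i, a_{i+1} = floor((a_0 + m_{i+1})/d_{i+1}):
  m_1 = 1*6 - 0 = 6, d_1 = (47 - 6^2)/1 = 11/1 = 11, a_1 = floor((6 + 6)/11) = 1.
  m_2 = 11*1 - 6 = 5, d_2 = (47 - 5^2)/11 = 22/11 = 2, a_2 = floor((6 + 5)/2) = 5.
  m_3 = 2*5 - 5 = 5, d_3 = (47 - 5^2)/2 = 22/2 = 11, a_3 = floor((6 + 5)/11) = 1.
  m_4 = 11*1 - 5 = 6, d_4 = (47 - 6^2)/11 = 11/11 = 1, a_4 = floor((6 + 6)/1) = 12.
  m_5 = 1*12 - 6 = 6, d_5 = (47 - 6^2)/1 = 11/1 = 11: (m_5, d_5) = (m_1, d_1) = (6, 11), so from here the quotients repeat a_1, ..., a_4; the period length is 4.
So sqrt(47) = [6; (1, 5, 1, 12)] with period length k = 4.
k is even, so the fundamental solution of x^2 - 47y^2 = 1 is (p_{k-1}, q_{k-1}) = (p_3, q_3); compute convergents through index 3.
Convergents (p_i = a_i*p_{i-1} + p_{i-2}, q_i = a_i*q_{i-1} + q_{i-2} with p_{-2}=0, p_{-1}=1, q_{-2}=1, q_{-1}=0):
  i=0: a_0=6, p_0 = 6*1 + 0 = 6, q_0 = 6*0 + 1 = 1.
  i=1: a_1=1, p_1 = 1*6 + 1 = 7, q_1 = 1*1 + 0 = 1.
  i=2: a_2=5, p_2 = 5*7 + 6 = 41, q_2 = 5*1 + 1 = 6.
  i=3: a_3=1, p_3 = 1*41 + 7 = 48, q_3 = 1*6 + 1 = 7.
Check: 48^2 - 47*7^2 = 2304 - 2303 = 1, so (x, y) = (48, 7) solves the equation, and by the theorem it is the least positive solution.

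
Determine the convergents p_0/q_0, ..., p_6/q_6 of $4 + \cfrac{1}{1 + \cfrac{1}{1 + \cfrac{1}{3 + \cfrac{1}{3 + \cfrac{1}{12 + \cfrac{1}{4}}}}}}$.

4/1, 5/1, 9/2, 32/7, 105/23, 1292/283, 5273/1155

Using the convergent recurrence p_i = a_i*p_{i-1} + p_{i-2}, q_i = a_i*q_{i-1} + q_{i-2} with p_{-2}=0, p_{-1}=1, q_{-2}=1, q_{-1}=0:
  i=0: a_0=4, p_0 = 4*1 + 0 = 4, q_0 = 4*0 + 1 = 1.
  i=1: a_1=1, p_1 = 1*4 + 1 = 5, q_1 = 1*1 + 0 = 1.
  i=2: a_2=1, p_2 = 1*5 + 4 = 9, q_2 = 1*1 + 1 = 2.
  i=3: a_3=3, p_3 = 3*9 + 5 = 32, q_3 = 3*2 + 1 = 7.
  i=4: a_4=3, p_4 = 3*32 + 9 = 105, q_4 = 3*7 + 2 = 23.
  i=5: a_5=12, p_5 = 12*105 + 32 = 1292, q_5 = 12*23 + 7 = 283.
  i=6: a_6=4, p_6 = 4*1292 + 105 = 5273, q_6 = 4*283 + 23 = 1155.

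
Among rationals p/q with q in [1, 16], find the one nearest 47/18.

34/13

Expand x = 47/18 as a continued fraction with the Euclidean algorithm:
  47 = 2*18 + 11, so a_0 = 2.
  18 = 1*11 + 7, so a_1 = 1.
  11 = 1*7 + 4, so a_2 = 1.
  7 = 1*4 + 3, so a_3 = 1.
  4 = 1*3 + 1, so a_4 = 1.
  3 = 3*1 + 0, so a_5 = 3.
so x = [2; 1, 1, 1, 1, 3].
Convergents (p_i = a_i*p_{i-1} + p_{i-2}, q_i = a_i*q_{i-1} + q_{i-2} with p_{-2}=0, p_{-1}=1, q_{-2}=1, q_{-1}=0), until the denominator exceeds 16:
  i=0: a_0=2, p_0 = 2*1 + 0 = 2, q_0 = 2*0 + 1 = 1.
  i=1: a_1=1, p_1 = 1*2 + 1 = 3, q_1 = 1*1 + 0 = 1.
  i=2: a_2=1, p_2 = 1*3 + 2 = 5, q_2 = 1*1 + 1 = 2.
  i=3: a_3=1, p_3 = 1*5 + 3 = 8, q_3 = 1*2 + 1 = 3.
  i=4: a_4=1, p_4 = 1*8 + 5 = 13, q_4 = 1*3 + 2 = 5.
  i=5: a_5=3, p_5 = 3*13 + 8 = 47, q_5 = 3*5 + 3 = 18.
q_5 = 18 > 16, so the last convergent with denominator <= 16 is p_4/q_4 = 13/5.
The closest fraction with denominator <= 16 is either p_4/q_4 or the intermediate fraction (k*p_4 + p_3)/(k*q_4 + q_3) with the largest k >= 1 whose denominator stays <= 16; these approach x as k grows, and every other convergent or intermediate fraction in range is farther away.
Largest k: floor((16 - q_3)/q_4) = floor((16 - 3)/5) = 2.
That gives (2*13 + 8)/(2*5 + 3) = 34/13.
Compare the errors: |x - 13/5| = |47*5 - 13*18|/(18*5) = 1/90, and |x - 34/13| = |47*13 - 34*18|/(18*13) = 1/234.
Cross-multiplying, 1*90 = 90 < 234 = 1*234, so 1/234 is smaller: the intermediate fraction 34/13 is closer to x than 13/5.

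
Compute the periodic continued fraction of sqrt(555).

[23; (1, 1, 3, 1, 3, 1, 1, 46)]

Write x_i = (sqrt(555) + m_i)/d_i with (m_0, d_0) = (0, 1). a_0 = floor(sqrt(555)) = 23, since 23^2 = 529 <= 555 < 576 = 24^2.
Iterate m_{i+1} = d_i*a_i - m_i, d_{i+1} = (555 - m_{i+1}^2)/d_i, a_{i+1} = floor((a_0 + m_{i+1})/d_{i+1}):
  m_1 = 1*23 - 0 = 23, d_1 = (555 - 23^2)/1 = 26/1 = 26, a_1 = floor((23 + 23)/26) = 1.
  m_2 = 26*1 - 23 = 3, d_2 = (555 - 3^2)/26 = 546/26 = 21, a_2 = floor((23 + 3)/21) = 1.
  m_3 = 21*1 - 3 = 18, d_3 = (555 - 18^2)/21 = 231/21 = 11, a_3 = floor((23 + 18)/11) = 3.
  m_4 = 11*3 - 18 = 15, d_4 = (555 - 15^2)/11 = 330/11 = 30, a_4 = floor((23 + 15)/30) = 1.
  m_5 = 30*1 - 15 = 15, d_5 = (555 - 15^2)/30 = 330/30 = 11, a_5 = floor((23 + 15)/11) = 3.
  m_6 = 11*3 - 15 = 18, d_6 = (555 - 18^2)/11 = 231/11 = 21, a_6 = floor((23 + 18)/21) = 1.
  m_7 = 21*1 - 18 = 3, d_7 = (555 - 3^2)/21 = 546/21 = 26, a_7 = floor((23 + 3)/26) = 1.
  m_8 = 26*1 - 3 = 23, d_8 = (555 - 23^2)/26 = 26/26 = 1, a_8 = floor((23 + 23)/1) = 46.
  m_9 = 1*46 - 23 = 23, d_9 = (555 - 23^2)/1 = 26/1 = 26: (m_9, d_9) = (m_1, d_1) = (23, 26), so from here the quotients repeat a_1, ..., a_8; the period length is 8.
Hence the expansion of sqrt(555) is a_0 = 23 followed by the repeating block 1, 1, 3, 1, 3, 1, 1, 46 (period 8).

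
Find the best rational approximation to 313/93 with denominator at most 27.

Expand x = 313/93 as a continued fraction with the Euclidean algorithm:
  313 = 3*93 + 34, so a_0 = 3.
  93 = 2*34 + 25, so a_1 = 2.
  34 = 1*25 + 9, so a_2 = 1.
  25 = 2*9 + 7, so a_3 = 2.
  9 = 1*7 + 2, so a_4 = 1.
  7 = 3*2 + 1, so a_5 = 3.
  2 = 2*1 + 0, so a_6 = 2.
so x = [3; 2, 1, 2, 1, 3, 2].
Convergents (p_i = a_i*p_{i-1} + p_{i-2}, q_i = a_i*q_{i-1} + q_{i-2} with p_{-2}=0, p_{-1}=1, q_{-2}=1, q_{-1}=0), until the denominator exceeds 27:
  i=0: a_0=3, p_0 = 3*1 + 0 = 3, q_0 = 3*0 + 1 = 1.
  i=1: a_1=2, p_1 = 2*3 + 1 = 7, q_1 = 2*1 + 0 = 2.
  i=2: a_2=1, p_2 = 1*7 + 3 = 10, q_2 = 1*2 + 1 = 3.
  i=3: a_3=2, p_3 = 2*10 + 7 = 27, q_3 = 2*3 + 2 = 8.
  i=4: a_4=1, p_4 = 1*27 + 10 = 37, q_4 = 1*8 + 3 = 11.
  i=5: a_5=3, p_5 = 3*37 + 27 = 138, q_5 = 3*11 + 8 = 41.
q_5 = 41 > 27, so the last convergent with denominator <= 27 is p_4/q_4 = 37/11.
The closest fraction with denominator <= 27 is either p_4/q_4 or the intermediate fraction (k*p_4 + p_3)/(k*q_4 + q_3) with the largest k >= 1 whose denominator stays <= 27; these approach x as k grows, and every other convergent or intermediate fraction in range is farther away.
Largest k: floor((27 - q_3)/q_4) = floor((27 - 8)/11) = 1.
That gives (1*37 + 27)/(1*11 + 8) = 64/19.
Compare the errors: |x - 37/11| = |313*11 - 37*93|/(93*11) = 2/1023, and |x - 64/19| = |313*19 - 64*93|/(93*19) = 5/1767.
Cross-multiplying, 2*1767 = 3534 < 5115 = 5*1023, so 2/1023 is smaller: the convergent 37/11 is closer to x than 64/19.

37/11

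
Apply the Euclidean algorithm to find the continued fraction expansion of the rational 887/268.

[3; 3, 4, 2, 1, 2, 2]

Run the Euclidean algorithm on 887 and 268; the successive quotients are the partial quotients a_0, a_1, ... (each step inverts the fractional part left over by the previous one):
  887 = 3*268 + 83, so a_0 = 3.
  268 = 3*83 + 19, so a_1 = 3.
  83 = 4*19 + 7, so a_2 = 4.
  19 = 2*7 + 5, so a_3 = 2.
  7 = 1*5 + 2, so a_4 = 1.
  5 = 2*2 + 1, so a_5 = 2.
  2 = 2*1 + 0, so a_6 = 2.
The remainder reaches 0 after 7 divisions, so the expansion has 7 partial quotients, read off in order.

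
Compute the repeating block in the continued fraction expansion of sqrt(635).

Write x_i = (sqrt(635) + m_i)/d_i with (m_0, d_0) = (0, 1). a_0 = floor(sqrt(635)) = 25, since 25^2 = 625 <= 635 < 676 = 26^2.
Iterate m_{i+1} = d_i*a_i - m_i, d_{i+1} = (635 - m_{i+1}^2)/d_i, a_{i+1} = floor((a_0 + m_{i+1})/d_{i+1}):
  m_1 = 1*25 - 0 = 25, d_1 = (635 - 25^2)/1 = 10/1 = 10, a_1 = floor((25 + 25)/10) = 5.
  m_2 = 10*5 - 25 = 25, d_2 = (635 - 25^2)/10 = 10/10 = 1, a_2 = floor((25 + 25)/1) = 50.
  m_3 = 1*50 - 25 = 25, d_3 = (635 - 25^2)/1 = 10/1 = 10: (m_3, d_3) = (m_1, d_1) = (25, 10), so from here the quotients repeat a_1, a_2; the period length is 2.
Hence the expansion of sqrt(635) is a_0 = 25 followed by the repeating block 5, 50 (period 2).

[25; (5, 50)]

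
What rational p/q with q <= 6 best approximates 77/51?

Expand x = 77/51 as a continued fraction with the Euclidean algorithm:
  77 = 1*51 + 26, so a_0 = 1.
  51 = 1*26 + 25, so a_1 = 1.
  26 = 1*25 + 1, so a_2 = 1.
  25 = 25*1 + 0, so a_3 = 25.
so x = [1; 1, 1, 25].
Convergents (p_i = a_i*p_{i-1} + p_{i-2}, q_i = a_i*q_{i-1} + q_{i-2} with p_{-2}=0, p_{-1}=1, q_{-2}=1, q_{-1}=0), until the denominator exceeds 6:
  i=0: a_0=1, p_0 = 1*1 + 0 = 1, q_0 = 1*0 + 1 = 1.
  i=1: a_1=1, p_1 = 1*1 + 1 = 2, q_1 = 1*1 + 0 = 1.
  i=2: a_2=1, p_2 = 1*2 + 1 = 3, q_2 = 1*1 + 1 = 2.
  i=3: a_3=25, p_3 = 25*3 + 2 = 77, q_3 = 25*2 + 1 = 51.
q_3 = 51 > 6, so the last convergent with denominator <= 6 is p_2/q_2 = 3/2.
The closest fraction with denominator <= 6 is either p_2/q_2 or the intermediate fraction (k*p_2 + p_1)/(k*q_2 + q_1) with the largest k >= 1 whose denominator stays <= 6; these approach x as k grows, and every other convergent or intermediate fraction in range is farther away.
Largest k: floor((6 - q_1)/q_2) = floor((6 - 1)/2) = 2.
That gives (2*3 + 2)/(2*2 + 1) = 8/5.
Compare the errors: |x - 3/2| = |77*2 - 3*51|/(51*2) = 1/102, and |x - 8/5| = |77*5 - 8*51|/(51*5) = 23/255.
Cross-multiplying, 1*255 = 255 < 2346 = 23*102, so 1/102 is smaller: the convergent 3/2 is closer to x than 8/5.

3/2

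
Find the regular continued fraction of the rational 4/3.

Run the Euclidean algorithm on 4 and 3; the successive quotients are the partial quotients a_0, a_1, ... (each step inverts the fractional part left over by the previous one):
  4 = 1*3 + 1, so a_0 = 1.
  3 = 3*1 + 0, so a_1 = 3.
The remainder reaches 0 after 2 divisions, so the expansion has 2 partial quotients, read off in order.

[1; 3]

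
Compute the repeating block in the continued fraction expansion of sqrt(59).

[7; (1, 2, 7, 2, 1, 14)]

Write x_i = (sqrt(59) + m_i)/d_i with (m_0, d_0) = (0, 1). a_0 = floor(sqrt(59)) = 7, since 7^2 = 49 <= 59 < 64 = 8^2.
Iterate m_{i+1} = d_i*a_i - m_i, d_{i+1} = (59 - m_{i+1}^2)/d_i, a_{i+1} = floor((a_0 + m_{i+1})/d_{i+1}):
  m_1 = 1*7 - 0 = 7, d_1 = (59 - 7^2)/1 = 10/1 = 10, a_1 = floor((7 + 7)/10) = 1.
  m_2 = 10*1 - 7 = 3, d_2 = (59 - 3^2)/10 = 50/10 = 5, a_2 = floor((7 + 3)/5) = 2.
  m_3 = 5*2 - 3 = 7, d_3 = (59 - 7^2)/5 = 10/5 = 2, a_3 = floor((7 + 7)/2) = 7.
  m_4 = 2*7 - 7 = 7, d_4 = (59 - 7^2)/2 = 10/2 = 5, a_4 = floor((7 + 7)/5) = 2.
  m_5 = 5*2 - 7 = 3, d_5 = (59 - 3^2)/5 = 50/5 = 10, a_5 = floor((7 + 3)/10) = 1.
  m_6 = 10*1 - 3 = 7, d_6 = (59 - 7^2)/10 = 10/10 = 1, a_6 = floor((7 + 7)/1) = 14.
  m_7 = 1*14 - 7 = 7, d_7 = (59 - 7^2)/1 = 10/1 = 10: (m_7, d_7) = (m_1, d_1) = (7, 10), so from here the quotients repeat a_1, ..., a_6; the period length is 6.
Hence the expansion of sqrt(59) is a_0 = 7 followed by the repeating block 1, 2, 7, 2, 1, 14 (period 6).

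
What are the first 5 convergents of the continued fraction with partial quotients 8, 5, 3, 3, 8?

Using the convergent recurrence p_i = a_i*p_{i-1} + p_{i-2}, q_i = a_i*q_{i-1} + q_{i-2} with p_{-2}=0, p_{-1}=1, q_{-2}=1, q_{-1}=0:
  i=0: a_0=8, p_0 = 8*1 + 0 = 8, q_0 = 8*0 + 1 = 1.
  i=1: a_1=5, p_1 = 5*8 + 1 = 41, q_1 = 5*1 + 0 = 5.
  i=2: a_2=3, p_2 = 3*41 + 8 = 131, q_2 = 3*5 + 1 = 16.
  i=3: a_3=3, p_3 = 3*131 + 41 = 434, q_3 = 3*16 + 5 = 53.
  i=4: a_4=8, p_4 = 8*434 + 131 = 3603, q_4 = 8*53 + 16 = 440.

8/1, 41/5, 131/16, 434/53, 3603/440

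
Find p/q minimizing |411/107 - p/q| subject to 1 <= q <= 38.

Expand x = 411/107 as a continued fraction with the Euclidean algorithm:
  411 = 3*107 + 90, so a_0 = 3.
  107 = 1*90 + 17, so a_1 = 1.
  90 = 5*17 + 5, so a_2 = 5.
  17 = 3*5 + 2, so a_3 = 3.
  5 = 2*2 + 1, so a_4 = 2.
  2 = 2*1 + 0, so a_5 = 2.
so x = [3; 1, 5, 3, 2, 2].
Convergents (p_i = a_i*p_{i-1} + p_{i-2}, q_i = a_i*q_{i-1} + q_{i-2} with p_{-2}=0, p_{-1}=1, q_{-2}=1, q_{-1}=0), until the denominator exceeds 38:
  i=0: a_0=3, p_0 = 3*1 + 0 = 3, q_0 = 3*0 + 1 = 1.
  i=1: a_1=1, p_1 = 1*3 + 1 = 4, q_1 = 1*1 + 0 = 1.
  i=2: a_2=5, p_2 = 5*4 + 3 = 23, q_2 = 5*1 + 1 = 6.
  i=3: a_3=3, p_3 = 3*23 + 4 = 73, q_3 = 3*6 + 1 = 19.
  i=4: a_4=2, p_4 = 2*73 + 23 = 169, q_4 = 2*19 + 6 = 44.
q_4 = 44 > 38, so the last convergent with denominator <= 38 is p_3/q_3 = 73/19.
The closest fraction with denominator <= 38 is either p_3/q_3 or the intermediate fraction (k*p_3 + p_2)/(k*q_3 + q_2) with the largest k >= 1 whose denominator stays <= 38; these approach x as k grows, and every other convergent or intermediate fraction in range is farther away.
Largest k: floor((38 - q_2)/q_3) = floor((38 - 6)/19) = 1.
That gives (1*73 + 23)/(1*19 + 6) = 96/25.
Compare the errors: |x - 73/19| = |411*19 - 73*107|/(107*19) = 2/2033, and |x - 96/25| = |411*25 - 96*107|/(107*25) = 3/2675.
Cross-multiplying, 2*2675 = 5350 < 6099 = 3*2033, so 2/2033 is smaller: the convergent 73/19 is closer to x than 96/25.

73/19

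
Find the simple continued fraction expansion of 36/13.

Run the Euclidean algorithm on 36 and 13; the successive quotients are the partial quotients a_0, a_1, ... (each step inverts the fractional part left over by the previous one):
  36 = 2*13 + 10, so a_0 = 2.
  13 = 1*10 + 3, so a_1 = 1.
  10 = 3*3 + 1, so a_2 = 3.
  3 = 3*1 + 0, so a_3 = 3.
The remainder reaches 0 after 4 divisions, so the expansion has 4 partial quotients, read off in order.

[2; 1, 3, 3]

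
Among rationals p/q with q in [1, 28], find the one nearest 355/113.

Expand x = 355/113 as a continued fraction with the Euclidean algorithm:
  355 = 3*113 + 16, so a_0 = 3.
  113 = 7*16 + 1, so a_1 = 7.
  16 = 16*1 + 0, so a_2 = 16.
so x = [3; 7, 16].
Convergents (p_i = a_i*p_{i-1} + p_{i-2}, q_i = a_i*q_{i-1} + q_{i-2} with p_{-2}=0, p_{-1}=1, q_{-2}=1, q_{-1}=0), until the denominator exceeds 28:
  i=0: a_0=3, p_0 = 3*1 + 0 = 3, q_0 = 3*0 + 1 = 1.
  i=1: a_1=7, p_1 = 7*3 + 1 = 22, q_1 = 7*1 + 0 = 7.
  i=2: a_2=16, p_2 = 16*22 + 3 = 355, q_2 = 16*7 + 1 = 113.
q_2 = 113 > 28, so the last convergent with denominator <= 28 is p_1/q_1 = 22/7.
The closest fraction with denominator <= 28 is either p_1/q_1 or the intermediate fraction (k*p_1 + p_0)/(k*q_1 + q_0) with the largest k >= 1 whose denominator stays <= 28; these approach x as k grows, and every other convergent or intermediate fraction in range is farther away.
Largest k: floor((28 - q_0)/q_1) = floor((28 - 1)/7) = 3.
That gives (3*22 + 3)/(3*7 + 1) = 69/22.
Compare the errors: |x - 22/7| = |355*7 - 22*113|/(113*7) = 1/791, and |x - 69/22| = |355*22 - 69*113|/(113*22) = 13/2486.
Cross-multiplying, 1*2486 = 2486 < 10283 = 13*791, so 1/791 is smaller: the convergent 22/7 is closer to x than 69/22.

22/7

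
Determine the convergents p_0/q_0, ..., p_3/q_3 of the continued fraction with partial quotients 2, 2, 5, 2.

2/1, 5/2, 27/11, 59/24

Using the convergent recurrence p_i = a_i*p_{i-1} + p_{i-2}, q_i = a_i*q_{i-1} + q_{i-2} with p_{-2}=0, p_{-1}=1, q_{-2}=1, q_{-1}=0:
  i=0: a_0=2, p_0 = 2*1 + 0 = 2, q_0 = 2*0 + 1 = 1.
  i=1: a_1=2, p_1 = 2*2 + 1 = 5, q_1 = 2*1 + 0 = 2.
  i=2: a_2=5, p_2 = 5*5 + 2 = 27, q_2 = 5*2 + 1 = 11.
  i=3: a_3=2, p_3 = 2*27 + 5 = 59, q_3 = 2*11 + 2 = 24.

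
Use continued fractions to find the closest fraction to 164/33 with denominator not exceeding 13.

5/1

Expand x = 164/33 as a continued fraction with the Euclidean algorithm:
  164 = 4*33 + 32, so a_0 = 4.
  33 = 1*32 + 1, so a_1 = 1.
  32 = 32*1 + 0, so a_2 = 32.
so x = [4; 1, 32].
Convergents (p_i = a_i*p_{i-1} + p_{i-2}, q_i = a_i*q_{i-1} + q_{i-2} with p_{-2}=0, p_{-1}=1, q_{-2}=1, q_{-1}=0), until the denominator exceeds 13:
  i=0: a_0=4, p_0 = 4*1 + 0 = 4, q_0 = 4*0 + 1 = 1.
  i=1: a_1=1, p_1 = 1*4 + 1 = 5, q_1 = 1*1 + 0 = 1.
  i=2: a_2=32, p_2 = 32*5 + 4 = 164, q_2 = 32*1 + 1 = 33.
q_2 = 33 > 13, so the last convergent with denominator <= 13 is p_1/q_1 = 5/1.
The closest fraction with denominator <= 13 is either p_1/q_1 or the intermediate fraction (k*p_1 + p_0)/(k*q_1 + q_0) with the largest k >= 1 whose denominator stays <= 13; these approach x as k grows, and every other convergent or intermediate fraction in range is farther away.
Largest k: floor((13 - q_0)/q_1) = floor((13 - 1)/1) = 12.
That gives (12*5 + 4)/(12*1 + 1) = 64/13.
Compare the errors: |x - 5/1| = |164*1 - 5*33|/(33*1) = 1/33, and |x - 64/13| = |164*13 - 64*33|/(33*13) = 20/429.
Cross-multiplying, 1*429 = 429 < 660 = 20*33, so 1/33 is smaller: the convergent 5/1 is closer to x than 64/13.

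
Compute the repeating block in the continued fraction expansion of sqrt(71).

[8; (2, 2, 1, 7, 1, 2, 2, 16)]

Write x_i = (sqrt(71) + m_i)/d_i with (m_0, d_0) = (0, 1). a_0 = floor(sqrt(71)) = 8, since 8^2 = 64 <= 71 < 81 = 9^2.
Iterate m_{i+1} = d_i*a_i - m_i, d_{i+1} = (71 - m_{i+1}^2)/d_i, a_{i+1} = floor((a_0 + m_{i+1})/d_{i+1}):
  m_1 = 1*8 - 0 = 8, d_1 = (71 - 8^2)/1 = 7/1 = 7, a_1 = floor((8 + 8)/7) = 2.
  m_2 = 7*2 - 8 = 6, d_2 = (71 - 6^2)/7 = 35/7 = 5, a_2 = floor((8 + 6)/5) = 2.
  m_3 = 5*2 - 6 = 4, d_3 = (71 - 4^2)/5 = 55/5 = 11, a_3 = floor((8 + 4)/11) = 1.
  m_4 = 11*1 - 4 = 7, d_4 = (71 - 7^2)/11 = 22/11 = 2, a_4 = floor((8 + 7)/2) = 7.
  m_5 = 2*7 - 7 = 7, d_5 = (71 - 7^2)/2 = 22/2 = 11, a_5 = floor((8 + 7)/11) = 1.
  m_6 = 11*1 - 7 = 4, d_6 = (71 - 4^2)/11 = 55/11 = 5, a_6 = floor((8 + 4)/5) = 2.
  m_7 = 5*2 - 4 = 6, d_7 = (71 - 6^2)/5 = 35/5 = 7, a_7 = floor((8 + 6)/7) = 2.
  m_8 = 7*2 - 6 = 8, d_8 = (71 - 8^2)/7 = 7/7 = 1, a_8 = floor((8 + 8)/1) = 16.
  m_9 = 1*16 - 8 = 8, d_9 = (71 - 8^2)/1 = 7/1 = 7: (m_9, d_9) = (m_1, d_1) = (8, 7), so from here the quotients repeat a_1, ..., a_8; the period length is 8.
Hence the expansion of sqrt(71) is a_0 = 8 followed by the repeating block 2, 2, 1, 7, 1, 2, 2, 16 (period 8).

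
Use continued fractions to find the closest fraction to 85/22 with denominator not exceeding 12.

27/7

Expand x = 85/22 as a continued fraction with the Euclidean algorithm:
  85 = 3*22 + 19, so a_0 = 3.
  22 = 1*19 + 3, so a_1 = 1.
  19 = 6*3 + 1, so a_2 = 6.
  3 = 3*1 + 0, so a_3 = 3.
so x = [3; 1, 6, 3].
Convergents (p_i = a_i*p_{i-1} + p_{i-2}, q_i = a_i*q_{i-1} + q_{i-2} with p_{-2}=0, p_{-1}=1, q_{-2}=1, q_{-1}=0), until the denominator exceeds 12:
  i=0: a_0=3, p_0 = 3*1 + 0 = 3, q_0 = 3*0 + 1 = 1.
  i=1: a_1=1, p_1 = 1*3 + 1 = 4, q_1 = 1*1 + 0 = 1.
  i=2: a_2=6, p_2 = 6*4 + 3 = 27, q_2 = 6*1 + 1 = 7.
  i=3: a_3=3, p_3 = 3*27 + 4 = 85, q_3 = 3*7 + 1 = 22.
q_3 = 22 > 12, so the last convergent with denominator <= 12 is p_2/q_2 = 27/7.
The closest fraction with denominator <= 12 is either p_2/q_2 or the intermediate fraction (k*p_2 + p_1)/(k*q_2 + q_1) with the largest k >= 1 whose denominator stays <= 12; these approach x as k grows, and every other convergent or intermediate fraction in range is farther away.
Largest k: floor((12 - q_1)/q_2) = floor((12 - 1)/7) = 1.
That gives (1*27 + 4)/(1*7 + 1) = 31/8.
Compare the errors: |x - 27/7| = |85*7 - 27*22|/(22*7) = 1/154, and |x - 31/8| = |85*8 - 31*22|/(22*8) = 2/176.
Cross-multiplying, 1*176 = 176 < 308 = 2*154, so 1/154 is smaller: the convergent 27/7 is closer to x than 31/8.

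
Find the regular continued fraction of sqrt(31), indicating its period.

[5; (1, 1, 3, 5, 3, 1, 1, 10)]

Write x_i = (sqrt(31) + m_i)/d_i with (m_0, d_0) = (0, 1). a_0 = floor(sqrt(31)) = 5, since 5^2 = 25 <= 31 < 36 = 6^2.
Iterate m_{i+1} = d_i*a_i - m_i, d_{i+1} = (31 - m_{i+1}^2)/d_i, a_{i+1} = floor((a_0 + m_{i+1})/d_{i+1}):
  m_1 = 1*5 - 0 = 5, d_1 = (31 - 5^2)/1 = 6/1 = 6, a_1 = floor((5 + 5)/6) = 1.
  m_2 = 6*1 - 5 = 1, d_2 = (31 - 1^2)/6 = 30/6 = 5, a_2 = floor((5 + 1)/5) = 1.
  m_3 = 5*1 - 1 = 4, d_3 = (31 - 4^2)/5 = 15/5 = 3, a_3 = floor((5 + 4)/3) = 3.
  m_4 = 3*3 - 4 = 5, d_4 = (31 - 5^2)/3 = 6/3 = 2, a_4 = floor((5 + 5)/2) = 5.
  m_5 = 2*5 - 5 = 5, d_5 = (31 - 5^2)/2 = 6/2 = 3, a_5 = floor((5 + 5)/3) = 3.
  m_6 = 3*3 - 5 = 4, d_6 = (31 - 4^2)/3 = 15/3 = 5, a_6 = floor((5 + 4)/5) = 1.
  m_7 = 5*1 - 4 = 1, d_7 = (31 - 1^2)/5 = 30/5 = 6, a_7 = floor((5 + 1)/6) = 1.
  m_8 = 6*1 - 1 = 5, d_8 = (31 - 5^2)/6 = 6/6 = 1, a_8 = floor((5 + 5)/1) = 10.
  m_9 = 1*10 - 5 = 5, d_9 = (31 - 5^2)/1 = 6/1 = 6: (m_9, d_9) = (m_1, d_1) = (5, 6), so from here the quotients repeat a_1, ..., a_8; the period length is 8.
Hence the expansion of sqrt(31) is a_0 = 5 followed by the repeating block 1, 1, 3, 5, 3, 1, 1, 10 (period 8).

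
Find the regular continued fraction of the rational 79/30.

[2; 1, 1, 1, 2, 1, 2]

Run the Euclidean algorithm on 79 and 30; the successive quotients are the partial quotients a_0, a_1, ... (each step inverts the fractional part left over by the previous one):
  79 = 2*30 + 19, so a_0 = 2.
  30 = 1*19 + 11, so a_1 = 1.
  19 = 1*11 + 8, so a_2 = 1.
  11 = 1*8 + 3, so a_3 = 1.
  8 = 2*3 + 2, so a_4 = 2.
  3 = 1*2 + 1, so a_5 = 1.
  2 = 2*1 + 0, so a_6 = 2.
The remainder reaches 0 after 7 divisions, so the expansion has 7 partial quotients, read off in order.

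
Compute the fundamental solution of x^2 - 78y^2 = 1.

(x, y) = (53, 6)

First expand sqrt(78) as a continued fraction. With x_i = (sqrt(78) + m_i)/d_i and (m_0, d_0) = (0, 1): a_0 = floor(sqrt(78)) = 8, since 8^2 = 64 <= 78 < 81 = 9^2.
Iterate m_{i+1} = d_i*a_i - m_i, d_{i+1} = (78 - m_{i+1}^2)/d_i, a_{i+1} = floor((a_0 + m_{i+1})/d_{i+1}):
  m_1 = 1*8 - 0 = 8, d_1 = (78 - 8^2)/1 = 14/1 = 14, a_1 = floor((8 + 8)/14) = 1.
  m_2 = 14*1 - 8 = 6, d_2 = (78 - 6^2)/14 = 42/14 = 3, a_2 = floor((8 + 6)/3) = 4.
  m_3 = 3*4 - 6 = 6, d_3 = (78 - 6^2)/3 = 42/3 = 14, a_3 = floor((8 + 6)/14) = 1.
  m_4 = 14*1 - 6 = 8, d_4 = (78 - 8^2)/14 = 14/14 = 1, a_4 = floor((8 + 8)/1) = 16.
  m_5 = 1*16 - 8 = 8, d_5 = (78 - 8^2)/1 = 14/1 = 14: (m_5, d_5) = (m_1, d_1) = (8, 14), so from here the quotients repeat a_1, ..., a_4; the period length is 4.
So sqrt(78) = [8; (1, 4, 1, 16)] with period length k = 4.
k is even, so the fundamental solution of x^2 - 78y^2 = 1 is (p_{k-1}, q_{k-1}) = (p_3, q_3); compute convergents through index 3.
Convergents (p_i = a_i*p_{i-1} + p_{i-2}, q_i = a_i*q_{i-1} + q_{i-2} with p_{-2}=0, p_{-1}=1, q_{-2}=1, q_{-1}=0):
  i=0: a_0=8, p_0 = 8*1 + 0 = 8, q_0 = 8*0 + 1 = 1.
  i=1: a_1=1, p_1 = 1*8 + 1 = 9, q_1 = 1*1 + 0 = 1.
  i=2: a_2=4, p_2 = 4*9 + 8 = 44, q_2 = 4*1 + 1 = 5.
  i=3: a_3=1, p_3 = 1*44 + 9 = 53, q_3 = 1*5 + 1 = 6.
Check: 53^2 - 78*6^2 = 2809 - 2808 = 1, so (x, y) = (53, 6) solves the equation, and by the theorem it is the least positive solution.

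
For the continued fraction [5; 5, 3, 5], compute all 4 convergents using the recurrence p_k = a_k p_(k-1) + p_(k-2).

Using the convergent recurrence p_i = a_i*p_{i-1} + p_{i-2}, q_i = a_i*q_{i-1} + q_{i-2} with p_{-2}=0, p_{-1}=1, q_{-2}=1, q_{-1}=0:
  i=0: a_0=5, p_0 = 5*1 + 0 = 5, q_0 = 5*0 + 1 = 1.
  i=1: a_1=5, p_1 = 5*5 + 1 = 26, q_1 = 5*1 + 0 = 5.
  i=2: a_2=3, p_2 = 3*26 + 5 = 83, q_2 = 3*5 + 1 = 16.
  i=3: a_3=5, p_3 = 5*83 + 26 = 441, q_3 = 5*16 + 5 = 85.

5/1, 26/5, 83/16, 441/85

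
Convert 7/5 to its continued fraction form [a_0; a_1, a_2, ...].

[1; 2, 2]

Run the Euclidean algorithm on 7 and 5; the successive quotients are the partial quotients a_0, a_1, ... (each step inverts the fractional part left over by the previous one):
  7 = 1*5 + 2, so a_0 = 1.
  5 = 2*2 + 1, so a_1 = 2.
  2 = 2*1 + 0, so a_2 = 2.
The remainder reaches 0 after 3 divisions, so the expansion has 3 partial quotients, read off in order.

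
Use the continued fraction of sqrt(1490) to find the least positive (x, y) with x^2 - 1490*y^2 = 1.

(x, y) = (74499, 1930)

First expand sqrt(1490) as a continued fraction. With x_i = (sqrt(1490) + m_i)/d_i and (m_0, d_0) = (0, 1): a_0 = floor(sqrt(1490)) = 38, since 38^2 = 1444 <= 1490 < 1521 = 39^2.
Iterate m_{i+1} = d_i*a_i - m_i, d_{i+1} = (1490 - m_{i+1}^2)/d_i, a_{i+1} = floor((a_0 + m_{i+1})/d_{i+1}):
  m_1 = 1*38 - 0 = 38, d_1 = (1490 - 38^2)/1 = 46/1 = 46, a_1 = floor((38 + 38)/46) = 1.
  m_2 = 46*1 - 38 = 8, d_2 = (1490 - 8^2)/46 = 1426/46 = 31, a_2 = floor((38 + 8)/31) = 1.
  m_3 = 31*1 - 8 = 23, d_3 = (1490 - 23^2)/31 = 961/31 = 31, a_3 = floor((38 + 23)/31) = 1.
  m_4 = 31*1 - 23 = 8, d_4 = (1490 - 8^2)/31 = 1426/31 = 46, a_4 = floor((38 + 8)/46) = 1.
  m_5 = 46*1 - 8 = 38, d_5 = (1490 - 38^2)/46 = 46/46 = 1, a_5 = floor((38 + 38)/1) = 76.
  m_6 = 1*76 - 38 = 38, d_6 = (1490 - 38^2)/1 = 46/1 = 46: (m_6, d_6) = (m_1, d_1) = (38, 46), so from here the quotients repeat a_1, ..., a_5; the period length is 5.
So sqrt(1490) = [38; (1, 1, 1, 1, 76)] with period length k = 5.
k is odd, so (p_{k-1}, q_{k-1}) only solves x^2 - 1490y^2 = -1 and the fundamental solution of x^2 - 1490y^2 = 1 is (p_{2k-1}, q_{2k-1}) = (p_9, q_9); compute convergents through index 9, running through the period twice.
Convergents (p_i = a_i*p_{i-1} + p_{i-2}, q_i = a_i*q_{i-1} + q_{i-2} with p_{-2}=0, p_{-1}=1, q_{-2}=1, q_{-1}=0):
  i=0: a_0=38, p_0 = 38*1 + 0 = 38, q_0 = 38*0 + 1 = 1.
  i=1: a_1=1, p_1 = 1*38 + 1 = 39, q_1 = 1*1 + 0 = 1.
  i=2: a_2=1, p_2 = 1*39 + 38 = 77, q_2 = 1*1 + 1 = 2.
  i=3: a_3=1, p_3 = 1*77 + 39 = 116, q_3 = 1*2 + 1 = 3.
  i=4: a_4=1, p_4 = 1*116 + 77 = 193, q_4 = 1*3 + 2 = 5.
  i=5: a_5=76, p_5 = 76*193 + 116 = 14784, q_5 = 76*5 + 3 = 383.
  i=6: a_6=1, p_6 = 1*14784 + 193 = 14977, q_6 = 1*383 + 5 = 388.
  i=7: a_7=1, p_7 = 1*14977 + 14784 = 29761, q_7 = 1*388 + 383 = 771.
  i=8: a_8=1, p_8 = 1*29761 + 14977 = 44738, q_8 = 1*771 + 388 = 1159.
  i=9: a_9=1, p_9 = 1*44738 + 29761 = 74499, q_9 = 1*1159 + 771 = 1930.
Indeed p_4^2 - 1490*q_4^2 = 37249 - 37250 = -1, not +1.
Check: 74499^2 - 1490*1930^2 = 5550101001 - 5550101000 = 1, so (x, y) = (74499, 1930) solves the equation, and by the theorem it is the least positive solution.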